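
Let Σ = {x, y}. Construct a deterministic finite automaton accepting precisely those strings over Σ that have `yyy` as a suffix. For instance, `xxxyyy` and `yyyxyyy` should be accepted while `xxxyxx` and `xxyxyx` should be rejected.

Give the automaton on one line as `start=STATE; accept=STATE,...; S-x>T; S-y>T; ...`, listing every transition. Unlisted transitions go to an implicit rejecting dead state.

Let each state record the length of the longest suffix of the input read so far that is also a prefix of `yyy`. S1 means the last symbol is `y`; S2 means the last 2 symbols are `yy`; S3 means the last 3 symbols are `yyy`. Accept only at S3, where the string currently ends in `yyy`.
A 4-state machine:
        x   y  
>  S0   S0  S1 
   S1   S0  S2 
   S2   S0  S3 
 * S3   S0  S3 
(> = start, * = accepting)

start=S0; accept=S3; S0-x>S0; S0-y>S1; S1-x>S0; S1-y>S2; S2-x>S0; S2-y>S3; S3-x>S0; S3-y>S3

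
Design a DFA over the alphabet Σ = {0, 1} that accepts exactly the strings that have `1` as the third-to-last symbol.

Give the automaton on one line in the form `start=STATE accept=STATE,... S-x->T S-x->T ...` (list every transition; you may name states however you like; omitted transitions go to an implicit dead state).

start=q0 accept=q11,q12,q13,q14 q0-0->q1 q0-1->q2 q1-0->q3 q1-1->q4 q2-0->q5 q2-1->q6 q3-0->q7 q3-1->q8 q4-0->q9 q4-1->q10 q5-0->q11 q5-1->q12 q6-0->q13 q6-1->q14 q7-0->q7 q7-1->q8 q8-0->q9 q8-1->q10 q9-0->q11 q9-1->q12 q10-0->q13 q10-1->q14 q11-0->q7 q11-1->q8 q12-0->q9 q12-1->q10 q13-0->q11 q13-1->q12 q14-0->q13 q14-1->q14

A DFA must remember the last 3 symbols (since which symbol is third-to-last isn't known until the input ends). Use one state per possible window of the last ≤3 symbols; accept from those whose window starts with `1`.
With 15 states:
          0    1  
>  q0     q1   q2 
   q1     q3   q4 
   q2     q5   q6 
   q3     q7   q8 
   q4     q9  q10 
   q5    q11  q12 
   q6    q13  q14 
   q7     q7   q8 
   q8     q9  q10 
   q9    q11  q12 
   q10   q13  q14 
 * q11    q7   q8 
 * q12    q9  q10 
 * q13   q11  q12 
 * q14   q13  q14 
(> = start, * = accepting)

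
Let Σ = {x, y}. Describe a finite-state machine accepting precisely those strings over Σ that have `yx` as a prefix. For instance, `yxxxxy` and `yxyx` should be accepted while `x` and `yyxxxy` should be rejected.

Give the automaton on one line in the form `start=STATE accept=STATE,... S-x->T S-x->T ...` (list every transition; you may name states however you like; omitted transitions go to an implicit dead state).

start=S0 accept=S2 S0-x->S3 S0-y->S1 S1-x->S2 S1-y->S3 S2-x->S2 S2-y->S2 S3-x->S3 S3-y->S3

Walk along `yx` while the input agrees: from S0 take `y` to S1, and so on. Any deviation drops to the rejecting sink S3. Once S2 is reached the prefix is confirmed and every continuation is accepted.
        x   y  
>  S0   S3  S1 
   S1   S2  S3 
 * S2   S2  S2 
   S3   S3  S3 
(> = start, * = accepting)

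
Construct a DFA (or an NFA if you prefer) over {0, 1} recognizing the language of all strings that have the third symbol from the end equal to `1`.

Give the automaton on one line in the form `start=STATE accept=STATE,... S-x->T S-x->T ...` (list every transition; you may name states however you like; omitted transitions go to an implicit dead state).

start=q0 accept=q11,q12,q13,q14 q0-0->q1 q0-1->q2 q1-0->q3 q1-1->q4 q2-0->q5 q2-1->q6 q3-0->q7 q3-1->q8 q4-0->q9 q4-1->q10 q5-0->q11 q5-1->q12 q6-0->q13 q6-1->q14 q7-0->q7 q7-1->q8 q8-0->q9 q8-1->q10 q9-0->q11 q9-1->q12 q10-0->q13 q10-1->q14 q11-0->q7 q11-1->q8 q12-0->q9 q12-1->q10 q13-0->q11 q13-1->q12 q14-0->q13 q14-1->q14

Because acceptance depends on a position counted from the end, the machine has to buffer the most recent 3 symbols. Make each state the string of the last up-to-3 symbols read; on input `x` shift the window left and append `x`. Accept when the buffered window has length 3 and begins with `1`.
15 states suffice.
          0    1  
>  q0     q1   q2 
   q1     q3   q4 
   q2     q5   q6 
   q3     q7   q8 
   q4     q9  q10 
   q5    q11  q12 
   q6    q13  q14 
   q7     q7   q8 
   q8     q9  q10 
   q9    q11  q12 
   q10   q13  q14 
 * q11    q7   q8 
 * q12    q9  q10 
 * q13   q11  q12 
 * q14   q13  q14 
(> = start, * = accepting)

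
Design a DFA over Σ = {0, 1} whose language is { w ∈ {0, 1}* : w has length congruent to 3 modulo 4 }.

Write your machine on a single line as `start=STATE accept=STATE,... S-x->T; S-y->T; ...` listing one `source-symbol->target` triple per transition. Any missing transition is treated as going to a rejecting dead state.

Count input length modulo 4: every symbol advances one step around the cycle q0 → q1 → q2 → q3 → q0. Accept at q3.
4 states suffice.
        0   1  
>  q0   q1  q1 
   q1   q2  q2 
   q2   q3  q3 
 * q3   q0  q0 
(> = start, * = accepting)

start=q0; accept=q3; q0-0->q1; q0-1->q1; q1-0->q2; q1-1->q2; q2-0->q3; q2-1->q3; q3-0->q0; q3-1->q0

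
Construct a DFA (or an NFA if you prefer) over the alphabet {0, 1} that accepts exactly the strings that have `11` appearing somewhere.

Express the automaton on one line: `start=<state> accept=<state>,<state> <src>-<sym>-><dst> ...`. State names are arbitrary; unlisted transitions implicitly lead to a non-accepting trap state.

Track how much of `11` has been matched so far: state S0 is no progress, S2 is the absorbing accept state reached once `11` has occurred. Intermediate states record partial matches; on a mismatch, fall back to the longest reusable overlap.
A 3-state machine:
        0   1  
>  S0   S0  S1 
   S1   S0  S2 
 * S2   S2  S2 
(> = start, * = accepting)

start=S0 accept=S2 S0-0->S0 S0-1->S1 S1-0->S0 S1-1->S2 S2-0->S2 S2-1->S2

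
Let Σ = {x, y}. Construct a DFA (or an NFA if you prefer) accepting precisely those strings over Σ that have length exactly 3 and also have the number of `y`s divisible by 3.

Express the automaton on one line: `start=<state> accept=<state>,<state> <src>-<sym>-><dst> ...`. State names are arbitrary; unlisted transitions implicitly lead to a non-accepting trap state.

Run two small machines in parallel and take their product. One (5 states) tracks the input length, saturating at 4; the other (3 states) tracks the count of `y`s modulo 3. Each combined state is a pair, one component from each; accept when both components accept. Minimizing collapses redundant product states.
7 states suffice.
        x   y  
>  S0   S1  S2 
   S1   S3  S4 
   S2   S4  S5 
   S3   S6  S4 
   S4   S4  S4 
   S5   S4  S6 
 * S6   S4  S4 
(> = start, * = accepting)

start=S0 accept=S6 S0-x->S1 S0-y->S2 S1-x->S3 S1-y->S4 S2-x->S4 S2-y->S5 S3-x->S6 S3-y->S4 S4-x->S4 S4-y->S4 S5-x->S4 S5-y->S6 S6-x->S4 S6-y->S4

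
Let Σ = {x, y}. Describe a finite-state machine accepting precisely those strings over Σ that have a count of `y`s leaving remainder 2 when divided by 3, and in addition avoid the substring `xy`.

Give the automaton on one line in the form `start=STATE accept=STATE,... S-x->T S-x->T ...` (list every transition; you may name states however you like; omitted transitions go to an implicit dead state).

Build one automaton per condition and run them in lockstep. The first has 3 states tracking the count of `y`s modulo 3; the second has 3 states tracking partial matches of the forbidden pattern `xy`. A product state is a pair (one from each), accepting exactly when both do. After merging equivalent states the machine shrinks.
        x   y  
>  S0   S1  S2 
   S1   S1  S1 
   S2   S1  S3 
 * S3   S4  S0 
 * S4   S4  S1 
(> = start, * = accepting)

start=S0 accept=S3,S4 S0-x->S1 S0-y->S2 S1-x->S1 S1-y->S1 S2-x->S1 S2-y->S3 S3-x->S4 S3-y->S0 S4-x->S4 S4-y->S1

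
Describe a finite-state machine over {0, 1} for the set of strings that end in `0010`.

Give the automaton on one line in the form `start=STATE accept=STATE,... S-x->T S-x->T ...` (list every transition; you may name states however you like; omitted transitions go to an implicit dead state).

Let each state record the length of the longest suffix of the input read so far that is also a prefix of `0010`. q1 means the last symbol is `0`; q2 means the last 2 symbols are `00`; q3 means the last 3 symbols are `001`; q4 means the last 4 symbols are `0010`. Accept only at q4, where the string currently ends in `0010`.
With 5 states:
        0   1  
>  q0   q1  q0 
   q1   q2  q0 
   q2   q2  q3 
   q3   q4  q0 
 * q4   q2  q0 
(> = start, * = accepting)

start=q0 accept=q4 q0-0->q1 q0-1->q0 q1-0->q2 q1-1->q0 q2-0->q2 q2-1->q3 q3-0->q4 q3-1->q0 q4-0->q2 q4-1->q0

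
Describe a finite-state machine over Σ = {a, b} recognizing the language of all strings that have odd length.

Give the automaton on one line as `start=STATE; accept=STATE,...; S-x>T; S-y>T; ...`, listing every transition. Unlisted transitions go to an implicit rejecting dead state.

Count input length modulo 2: every symbol advances one step around the cycle q0 → q1 → q0. Accept at q1.
A 2-state machine:
        a   b  
>  q0   q1  q1 
 * q1   q0  q0 
(> = start, * = accepting)

start=q0; accept=q1; q0-a>q1; q0-b>q1; q1-a>q0; q1-b>q0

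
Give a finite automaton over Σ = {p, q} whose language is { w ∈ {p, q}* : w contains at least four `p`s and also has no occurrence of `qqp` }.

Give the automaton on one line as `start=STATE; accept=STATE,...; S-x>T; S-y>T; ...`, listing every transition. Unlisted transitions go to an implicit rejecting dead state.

start=A; accept=I,K,L; A-p>B; A-q>C; B-p>D; B-q>E; C-p>B; C-q>F; D-p>G; D-q>H; E-p>D; E-q>F; F-p>F; F-q>F; G-p>I; G-q>J; H-p>G; H-q>F; I-p>I; I-q>K; J-p>I; J-q>F; K-p>I; K-q>L; L-p>F; L-q>L

Run two small machines in parallel and take their product. One (6 states) tracks the count of `p`s, saturating at 5; the other (4 states) tracks partial matches of the forbidden pattern `qqp`. Each combined state is a pair, one component from each; accept when both components accept. Minimizing collapses redundant product states.
With 12 states:
       p  q 
>  A   B  C 
   B   D  E 
   C   B  F 
   D   G  H 
   E   D  F 
   F   F  F 
   G   I  J 
   H   G  F 
 * I   I  K 
   J   I  F 
 * K   I  L 
 * L   F  L 
(> = start, * = accepting)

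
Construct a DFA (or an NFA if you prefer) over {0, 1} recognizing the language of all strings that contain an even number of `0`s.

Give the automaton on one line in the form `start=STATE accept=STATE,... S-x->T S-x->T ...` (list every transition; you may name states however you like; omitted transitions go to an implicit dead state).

The only thing that matters is how many `0`s have appeared, reduced mod 2. Use one state per residue: q0 for 0, …, q1 for 1. Reading `0` moves to the next residue; anything else stays put. q0 is accepting.
With 2 states:
        0   1  
>* q0   q1  q0 
   q1   q0  q1 
(> = start, * = accepting)

start=q0 accept=q0 q0-0->q1 q0-1->q0 q1-0->q0 q1-1->q1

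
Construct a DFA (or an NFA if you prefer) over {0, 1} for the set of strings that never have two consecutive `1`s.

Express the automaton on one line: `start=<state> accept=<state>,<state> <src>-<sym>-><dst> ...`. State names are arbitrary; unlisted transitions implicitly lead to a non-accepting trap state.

Track partial matches of the forbidden pattern `11`. State C is a dead state reached once `11` has occurred; every other state accepts. A means no part of `11` is currently matched.
       0  1 
>* A   A  B 
 * B   A  C 
   C   C  C 
(> = start, * = accepting)

start=A accept=A,B A-0->A A-1->B B-0->A B-1->C C-0->C C-1->C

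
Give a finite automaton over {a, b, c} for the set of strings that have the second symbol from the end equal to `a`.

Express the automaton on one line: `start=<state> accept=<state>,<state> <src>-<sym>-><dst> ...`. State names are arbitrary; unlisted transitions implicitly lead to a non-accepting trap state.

Because acceptance depends on a position counted from the end, the machine has to buffer the most recent 2 symbols. Make each state the string of the last up-to-2 symbols read; on input `x` shift the window left and append `x`. Accept when the buffered window has length 2 and begins with `a`.
With 13 states:
          a    b    c  
>  q0     q1   q2   q3 
   q1     q4   q5   q6 
   q2     q7   q8   q9 
   q3    q10  q11  q12 
 * q4     q4   q5   q6 
 * q5     q7   q8   q9 
 * q6    q10  q11  q12 
   q7     q4   q5   q6 
   q8     q7   q8   q9 
   q9    q10  q11  q12 
   q10    q4   q5   q6 
   q11    q7   q8   q9 
   q12   q10  q11  q12 
(> = start, * = accepting)

start=q0 accept=q4,q5,q6 q0-a->q1 q0-b->q2 q0-c->q3 q1-a->q4 q1-b->q5 q1-c->q6 q2-a->q7 q2-b->q8 q2-c->q9 q3-a->q10 q3-b->q11 q3-c->q12 q4-a->q4 q4-b->q5 q4-c->q6 q5-a->q7 q5-b->q8 q5-c->q9 q6-a->q10 q6-b->q11 q6-c->q12 q7-a->q4 q7-b->q5 q7-c->q6 q8-a->q7 q8-b->q8 q8-c->q9 q9-a->q10 q9-b->q11 q9-c->q12 q10-a->q4 q10-b->q5 q10-c->q6 q11-a->q7 q11-b->q8 q11-c->q9 q12-a->q10 q12-b->q11 q12-c->q12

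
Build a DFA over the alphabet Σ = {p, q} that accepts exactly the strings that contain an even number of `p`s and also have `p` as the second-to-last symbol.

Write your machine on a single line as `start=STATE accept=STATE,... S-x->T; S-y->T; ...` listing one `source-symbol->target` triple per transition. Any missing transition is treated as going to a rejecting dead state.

Handle the two conditions separately and then intersect. One (2 states) tracks the count of `p`s modulo 2; the other (7 states) tracks the last 2 symbols read. Each combined state is a pair, one component from each; accept when both components accept.
An 11-state machine:
          p    q  
>  s0     s1   s2 
   s1     s3   s4 
   s2     s5   s6 
 * s3     s7   s8 
   s4     s9  s10 
   s5     s3   s4 
   s6     s5   s6 
   s7     s3   s4 
 * s8     s5   s6 
   s9     s7   s8 
   s10    s9  s10 
(> = start, * = accepting)

start=s0; accept=s3,s8; s0-p->s1; s0-q->s2; s1-p->s3; s1-q->s4; s2-p->s5; s2-q->s6; s3-p->s7; s3-q->s8; s4-p->s9; s4-q->s10; s5-p->s3; s5-q->s4; s6-p->s5; s6-q->s6; s7-p->s3; s7-q->s4; s8-p->s5; s8-q->s6; s9-p->s7; s9-q->s8; s10-p->s9; s10-q->s10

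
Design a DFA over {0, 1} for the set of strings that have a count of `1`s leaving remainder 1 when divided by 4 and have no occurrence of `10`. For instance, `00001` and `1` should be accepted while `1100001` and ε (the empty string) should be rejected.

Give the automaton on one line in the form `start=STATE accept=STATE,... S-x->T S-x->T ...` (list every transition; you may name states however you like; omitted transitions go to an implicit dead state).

Build one automaton per condition and run them in lockstep. The first has 4 states tracking the count of `1`s modulo 4; the second has 3 states tracking partial matches of the forbidden pattern `10`. A product state is a pair (one from each), accepting exactly when both do. After merging equivalent states the machine shrinks.
6 states suffice.
       0  1 
>  A   A  B 
 * B   C  D 
   C   C  C 
   D   C  E 
   E   C  F 
   F   C  B 
(> = start, * = accepting)

start=A accept=B A-0->A A-1->B B-0->C B-1->D C-0->C C-1->C D-0->C D-1->E E-0->C E-1->F F-0->C F-1->B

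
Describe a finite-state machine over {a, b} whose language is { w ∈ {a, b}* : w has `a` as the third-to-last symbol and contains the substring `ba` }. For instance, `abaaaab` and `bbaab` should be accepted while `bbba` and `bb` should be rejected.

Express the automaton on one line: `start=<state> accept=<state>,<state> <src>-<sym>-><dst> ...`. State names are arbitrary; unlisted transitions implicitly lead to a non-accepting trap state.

start=s0 accept=s5,s8,s9,s10 s0-a->s1 s0-b->s2 s1-a->s1 s1-b->s3 s2-a->s4 s2-b->s2 s3-a->s5 s3-b->s2 s4-a->s6 s4-b->s7 s5-a->s6 s5-b->s7 s6-a->s8 s6-b->s9 s7-a->s5 s7-b->s10 s8-a->s8 s8-b->s9 s9-a->s5 s9-b->s10 s10-a->s4 s10-b->s2

Handle the two conditions separately and then intersect. The first has 15 states tracking the last 3 symbols read; the second has 3 states tracking whether and how much of `ba` has been seen. A product state is a pair (one from each), accepting exactly when both do. After merging equivalent states the machine shrinks.
11 states suffice.
          a    b  
>  s0     s1   s2 
   s1     s1   s3 
   s2     s4   s2 
   s3     s5   s2 
   s4     s6   s7 
 * s5     s6   s7 
   s6     s8   s9 
   s7     s5  s10 
 * s8     s8   s9 
 * s9     s5  s10 
 * s10    s4   s2 
(> = start, * = accepting)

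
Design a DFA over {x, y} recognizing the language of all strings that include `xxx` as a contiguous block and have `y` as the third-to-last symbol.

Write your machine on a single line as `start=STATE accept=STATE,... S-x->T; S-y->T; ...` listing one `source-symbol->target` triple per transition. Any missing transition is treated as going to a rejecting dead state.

start=S0; accept=S18,S19,S20,S21; S0-x->S1; S0-y->S2; S1-x->S3; S1-y->S4; S2-x->S5; S2-y->S6; S3-x->S7; S3-y->S8; S4-x->S9; S4-y->S10; S5-x->S11; S5-y->S12; S6-x->S13; S6-y->S14; S7-x->S7; S7-y->S15; S8-x->S9; S8-y->S10; S9-x->S11; S9-y->S12; S10-x->S13; S10-y->S14; S11-x->S7; S11-y->S8; S12-x->S9; S12-y->S10; S13-x->S11; S13-y->S12; S14-x->S13; S14-y->S14; S15-x->S16; S15-y->S17; S16-x->S18; S16-y->S19; S17-x->S20; S17-y->S21; S18-x->S7; S18-y->S15; S19-x->S16; S19-y->S17; S20-x->S18; S20-y->S19; S21-x->S20; S21-y->S21

Handle the two conditions separately and then intersect. One (4 states) tracks whether and how much of `xxx` has been seen; the other (15 states) tracks the last 3 symbols read. Each combined state is a pair, one component from each; accept when both components accept.
A 22-state machine:
          x    y  
>  S0     S1   S2 
   S1     S3   S4 
   S2     S5   S6 
   S3     S7   S8 
   S4     S9  S10 
   S5    S11  S12 
   S6    S13  S14 
   S7     S7  S15 
   S8     S9  S10 
   S9    S11  S12 
   S10   S13  S14 
   S11    S7   S8 
   S12    S9  S10 
   S13   S11  S12 
   S14   S13  S14 
   S15   S16  S17 
   S16   S18  S19 
   S17   S20  S21 
 * S18    S7  S15 
 * S19   S16  S17 
 * S20   S18  S19 
 * S21   S20  S21 
(> = start, * = accepting)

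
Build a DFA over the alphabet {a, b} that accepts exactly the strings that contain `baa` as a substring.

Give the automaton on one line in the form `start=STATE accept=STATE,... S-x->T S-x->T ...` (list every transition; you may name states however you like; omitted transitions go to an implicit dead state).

Track how much of `baa` has been matched so far: state s0 is no progress, s3 is the absorbing accept state reached once `baa` has occurred. Intermediate states record partial matches; on a mismatch, fall back to the longest reusable overlap.
4 states suffice.
        a   b  
>  s0   s0  s1 
   s1   s2  s1 
   s2   s3  s1 
 * s3   s3  s3 
(> = start, * = accepting)

start=s0 accept=s3 s0-a->s0 s0-b->s1 s1-a->s2 s1-b->s1 s2-a->s3 s2-b->s1 s3-a->s3 s3-b->s3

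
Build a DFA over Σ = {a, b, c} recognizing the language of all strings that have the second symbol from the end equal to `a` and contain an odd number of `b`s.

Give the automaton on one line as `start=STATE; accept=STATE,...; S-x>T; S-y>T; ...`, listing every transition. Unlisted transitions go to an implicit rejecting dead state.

start=q0; accept=q5,q13,q15; q0-a>q1; q0-b>q2; q0-c>q3; q1-a>q4; q1-b>q5; q1-c>q6; q2-a>q7; q2-b>q8; q2-c>q9; q3-a>q10; q3-b>q11; q3-c>q12; q4-a>q4; q4-b>q5; q4-c>q6; q5-a>q7; q5-b>q8; q5-c>q9; q6-a>q10; q6-b>q11; q6-c>q12; q7-a>q13; q7-b>q14; q7-c>q15; q8-a>q16; q8-b>q17; q8-c>q18; q9-a>q19; q9-b>q20; q9-c>q21; q10-a>q4; q10-b>q5; q10-c>q6; q11-a>q7; q11-b>q8; q11-c>q9; q12-a>q10; q12-b>q11; q12-c>q12; q13-a>q13; q13-b>q14; q13-c>q15; q14-a>q16; q14-b>q17; q14-c>q18; q15-a>q19; q15-b>q20; q15-c>q21; q16-a>q4; q16-b>q5; q16-c>q6; q17-a>q7; q17-b>q8; q17-c>q9; q18-a>q10; q18-b>q11; q18-c>q12; q19-a>q13; q19-b>q14; q19-c>q15; q20-a>q16; q20-b>q17; q20-c>q18; q21-a>q19; q21-b>q20; q21-c>q21

Run two small machines in parallel and take their product. The first has 13 states tracking the last 2 symbols read; the second has 2 states tracking the count of `b`s modulo 2. A product state is a pair (one from each), accepting exactly when both do.
22 states suffice.
          a    b    c  
>  q0     q1   q2   q3 
   q1     q4   q5   q6 
   q2     q7   q8   q9 
   q3    q10  q11  q12 
   q4     q4   q5   q6 
 * q5     q7   q8   q9 
   q6    q10  q11  q12 
   q7    q13  q14  q15 
   q8    q16  q17  q18 
   q9    q19  q20  q21 
   q10    q4   q5   q6 
   q11    q7   q8   q9 
   q12   q10  q11  q12 
 * q13   q13  q14  q15 
   q14   q16  q17  q18 
 * q15   q19  q20  q21 
   q16    q4   q5   q6 
   q17    q7   q8   q9 
   q18   q10  q11  q12 
   q19   q13  q14  q15 
   q20   q16  q17  q18 
   q21   q19  q20  q21 
(> = start, * = accepting)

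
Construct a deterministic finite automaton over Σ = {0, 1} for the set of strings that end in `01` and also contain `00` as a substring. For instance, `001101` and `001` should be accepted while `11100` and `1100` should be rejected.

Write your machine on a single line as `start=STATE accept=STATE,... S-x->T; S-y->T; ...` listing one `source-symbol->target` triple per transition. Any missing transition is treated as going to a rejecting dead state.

Build one automaton per condition and run them in lockstep. One (3 states) tracks how much of the suffix `01` has currently been matched; the other (3 states) tracks whether and how much of `00` has been seen. Each combined state is a pair, one component from each; accept when both components accept.
       0  1 
>  A   B  A 
   B   C  D 
   C   C  E 
   D   B  A 
 * E   C  F 
   F   C  F 
(> = start, * = accepting)

start=A; accept=E; A-0->B; A-1->A; B-0->C; B-1->D; C-0->C; C-1->E; D-0->B; D-1->A; E-0->C; E-1->F; F-0->C; F-1->F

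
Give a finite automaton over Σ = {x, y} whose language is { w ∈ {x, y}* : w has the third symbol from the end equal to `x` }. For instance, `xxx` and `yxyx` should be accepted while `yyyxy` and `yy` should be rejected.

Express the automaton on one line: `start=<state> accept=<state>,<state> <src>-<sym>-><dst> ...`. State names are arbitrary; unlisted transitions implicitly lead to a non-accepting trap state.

start=q0 accept=q7,q8,q9,q10 q0-x->q1 q0-y->q2 q1-x->q3 q1-y->q4 q2-x->q5 q2-y->q6 q3-x->q7 q3-y->q8 q4-x->q9 q4-y->q10 q5-x->q11 q5-y->q12 q6-x->q13 q6-y->q14 q7-x->q7 q7-y->q8 q8-x->q9 q8-y->q10 q9-x->q11 q9-y->q12 q10-x->q13 q10-y->q14 q11-x->q7 q11-y->q8 q12-x->q9 q12-y->q10 q13-x->q11 q13-y->q12 q14-x->q13 q14-y->q14

A DFA must remember the last 3 symbols (since which symbol is third-to-last isn't known until the input ends). Use one state per possible window of the last ≤3 symbols; accept from those whose window starts with `x`.
A 15-state machine:
          x    y  
>  q0     q1   q2 
   q1     q3   q4 
   q2     q5   q6 
   q3     q7   q8 
   q4     q9  q10 
   q5    q11  q12 
   q6    q13  q14 
 * q7     q7   q8 
 * q8     q9  q10 
 * q9    q11  q12 
 * q10   q13  q14 
   q11    q7   q8 
   q12    q9  q10 
   q13   q11  q12 
   q14   q13  q14 
(> = start, * = accepting)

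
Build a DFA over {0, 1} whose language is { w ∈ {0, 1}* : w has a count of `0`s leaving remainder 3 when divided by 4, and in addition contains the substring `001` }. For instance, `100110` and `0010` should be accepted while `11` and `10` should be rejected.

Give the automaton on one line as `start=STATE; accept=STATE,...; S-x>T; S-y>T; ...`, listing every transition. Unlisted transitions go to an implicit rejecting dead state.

Build one automaton per condition and run them in lockstep. One (4 states) tracks the count of `0`s modulo 4; the other (4 states) tracks whether and how much of `001` has been seen. Each combined state is a pair, one component from each; accept when both components accept.
With 16 states:
          0    1  
>  S0     S1   S0 
   S1     S2   S3 
   S2     S4   S5 
   S3     S6   S3 
   S4     S7   S8 
   S5     S8   S5 
   S6     S4   S9 
   S7    S10  S11 
 * S8    S11   S8 
   S9    S12   S9 
   S10    S2  S13 
   S11   S13  S11 
   S12    S7  S14 
   S13    S5  S13 
   S14   S15  S14 
   S15   S10   S0 
(> = start, * = accepting)

start=S0; accept=S8; S0-0>S1; S0-1>S0; S1-0>S2; S1-1>S3; S2-0>S4; S2-1>S5; S3-0>S6; S3-1>S3; S4-0>S7; S4-1>S8; S5-0>S8; S5-1>S5; S6-0>S4; S6-1>S9; S7-0>S10; S7-1>S11; S8-0>S11; S8-1>S8; S9-0>S12; S9-1>S9; S10-0>S2; S10-1>S13; S11-0>S13; S11-1>S11; S12-0>S7; S12-1>S14; S13-0>S5; S13-1>S13; S14-0>S15; S14-1>S14; S15-0>S10; S15-1>S0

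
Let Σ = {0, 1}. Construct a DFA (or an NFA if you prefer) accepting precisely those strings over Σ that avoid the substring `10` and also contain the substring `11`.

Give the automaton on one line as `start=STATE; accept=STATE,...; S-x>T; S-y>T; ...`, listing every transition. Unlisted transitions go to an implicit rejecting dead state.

Build one automaton per condition and run them in lockstep. The first has 3 states tracking partial matches of the forbidden pattern `10`; the second has 3 states tracking whether and how much of `11` has been seen. A product state is a pair (one from each), accepting exactly when both do. After merging equivalent states the machine shrinks.
With 4 states:
        0   1  
>  q0   q0  q1 
   q1   q2  q3 
   q2   q2  q2 
 * q3   q2  q3 
(> = start, * = accepting)

start=q0; accept=q3; q0-0>q0; q0-1>q1; q1-0>q2; q1-1>q3; q2-0>q2; q2-1>q2; q3-0>q2; q3-1>q3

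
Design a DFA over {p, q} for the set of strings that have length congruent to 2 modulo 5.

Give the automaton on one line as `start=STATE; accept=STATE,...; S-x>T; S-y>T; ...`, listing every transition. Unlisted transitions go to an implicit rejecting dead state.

start=s0; accept=s2; s0-p>s1; s0-q>s1; s1-p>s2; s1-q>s2; s2-p>s3; s2-q>s3; s3-p>s4; s3-q>s4; s4-p>s0; s4-q>s0

Count input length modulo 5: every symbol advances one step around the cycle s0 → s1 → s2 → s3 → s4 → s0. Accept at s2.
        p   q  
>  s0   s1  s1 
   s1   s2  s2 
 * s2   s3  s3 
   s3   s4  s4 
   s4   s0  s0 
(> = start, * = accepting)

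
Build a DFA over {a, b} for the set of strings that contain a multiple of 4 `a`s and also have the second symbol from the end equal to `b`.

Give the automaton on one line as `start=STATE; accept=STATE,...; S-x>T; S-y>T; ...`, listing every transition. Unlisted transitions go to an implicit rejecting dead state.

start=S0; accept=S6,S17; S0-a>S1; S0-b>S2; S1-a>S3; S1-b>S4; S2-a>S5; S2-b>S6; S3-a>S7; S3-b>S8; S4-a>S9; S4-b>S10; S5-a>S3; S5-b>S4; S6-a>S5; S6-b>S6; S7-a>S11; S7-b>S12; S8-a>S13; S8-b>S14; S9-a>S7; S9-b>S8; S10-a>S9; S10-b>S10; S11-a>S15; S11-b>S16; S12-a>S17; S12-b>S18; S13-a>S11; S13-b>S12; S14-a>S13; S14-b>S14; S15-a>S3; S15-b>S4; S16-a>S5; S16-b>S6; S17-a>S15; S17-b>S16; S18-a>S17; S18-b>S18

Build one automaton per condition and run them in lockstep. One (4 states) tracks the count of `a`s modulo 4; the other (7 states) tracks the last 2 symbols read. Each combined state is a pair, one component from each; accept when both components accept.
          a    b  
>  S0     S1   S2 
   S1     S3   S4 
   S2     S5   S6 
   S3     S7   S8 
   S4     S9  S10 
   S5     S3   S4 
 * S6     S5   S6 
   S7    S11  S12 
   S8    S13  S14 
   S9     S7   S8 
   S10    S9  S10 
   S11   S15  S16 
   S12   S17  S18 
   S13   S11  S12 
   S14   S13  S14 
   S15    S3   S4 
   S16    S5   S6 
 * S17   S15  S16 
   S18   S17  S18 
(> = start, * = accepting)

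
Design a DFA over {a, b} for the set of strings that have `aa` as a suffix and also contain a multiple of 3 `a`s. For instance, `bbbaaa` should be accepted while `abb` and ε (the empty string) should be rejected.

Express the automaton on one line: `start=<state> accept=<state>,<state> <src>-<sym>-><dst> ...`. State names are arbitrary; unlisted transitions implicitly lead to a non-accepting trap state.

start=q0 accept=q3 q0-a->q1 q0-b->q0 q1-a->q2 q1-b->q1 q2-a->q3 q2-b->q4 q3-a->q1 q3-b->q0 q4-a->q0 q4-b->q4

Build one automaton per condition and run them in lockstep. One (3 states) tracks how much of the suffix `aa` has currently been matched; the other (3 states) tracks the count of `a`s modulo 3. Each combined state is a pair, one component from each; accept when both components accept. Minimizing collapses redundant product states.
5 states suffice.
        a   b  
>  q0   q1  q0 
   q1   q2  q1 
   q2   q3  q4 
 * q3   q1  q0 
   q4   q0  q4 
(> = start, * = accepting)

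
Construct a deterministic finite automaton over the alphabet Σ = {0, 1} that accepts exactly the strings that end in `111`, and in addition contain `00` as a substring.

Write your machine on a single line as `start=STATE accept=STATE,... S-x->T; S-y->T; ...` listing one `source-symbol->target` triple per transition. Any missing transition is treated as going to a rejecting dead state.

Build one automaton per condition and run them in lockstep. The first has 4 states tracking how much of the suffix `111` has currently been matched; the second has 3 states tracking whether and how much of `00` has been seen. A product state is a pair (one from each), accepting exactly when both do. After merging equivalent states the machine shrinks.
        0   1  
>  s0   s1  s0 
   s1   s2  s0 
   s2   s2  s3 
   s3   s2  s4 
   s4   s2  s5 
 * s5   s2  s5 
(> = start, * = accepting)

start=s0; accept=s5; s0-0->s1; s0-1->s0; s1-0->s2; s1-1->s0; s2-0->s2; s2-1->s3; s3-0->s2; s3-1->s4; s4-0->s2; s4-1->s5; s5-0->s2; s5-1->s5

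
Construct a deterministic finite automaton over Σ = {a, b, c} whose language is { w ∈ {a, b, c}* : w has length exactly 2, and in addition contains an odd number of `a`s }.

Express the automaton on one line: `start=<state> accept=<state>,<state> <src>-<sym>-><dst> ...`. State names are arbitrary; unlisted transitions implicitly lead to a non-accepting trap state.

start=S0 accept=S4 S0-a->S1 S0-b->S2 S0-c->S2 S1-a->S3 S1-b->S4 S1-c->S4 S2-a->S4 S2-b->S3 S2-c->S3 S3-a->S3 S3-b->S3 S3-c->S3 S4-a->S3 S4-b->S3 S4-c->S3

Build one automaton per condition and run them in lockstep. The first has 4 states tracking the input length, saturating at 3; the second has 2 states tracking the count of `a`s modulo 2. A product state is a pair (one from each), accepting exactly when both do. Equivalent product states are then merged.
A 5-state machine:
        a   b   c  
>  S0   S1  S2  S2 
   S1   S3  S4  S4 
   S2   S4  S3  S3 
   S3   S3  S3  S3 
 * S4   S3  S3  S3 
(> = start, * = accepting)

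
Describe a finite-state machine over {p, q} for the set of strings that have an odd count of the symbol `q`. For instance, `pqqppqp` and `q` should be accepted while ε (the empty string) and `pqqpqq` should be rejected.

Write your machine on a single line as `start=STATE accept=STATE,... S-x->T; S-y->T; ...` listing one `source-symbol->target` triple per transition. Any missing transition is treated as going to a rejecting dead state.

The only thing that matters is how many `q`s have appeared, reduced mod 2. Use one state per residue: A for 0, …, B for 1. Reading `q` moves to the next residue; anything else stays put. B is accepting.
2 states suffice.
       p  q 
>  A   A  B 
 * B   B  A 
(> = start, * = accepting)

start=A; accept=B; A-p->A; A-q->B; B-p->B; B-q->A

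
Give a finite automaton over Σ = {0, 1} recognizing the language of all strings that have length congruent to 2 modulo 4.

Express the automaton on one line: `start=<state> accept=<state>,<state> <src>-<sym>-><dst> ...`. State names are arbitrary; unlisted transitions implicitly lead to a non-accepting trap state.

Count input length modulo 4: every symbol advances one step around the cycle q0 → q1 → q2 → q3 → q0. Accept at q2.
With 4 states:
        0   1  
>  q0   q1  q1 
   q1   q2  q2 
 * q2   q3  q3 
   q3   q0  q0 
(> = start, * = accepting)

start=q0 accept=q2 q0-0->q1 q0-1->q1 q1-0->q2 q1-1->q2 q2-0->q3 q2-1->q3 q3-0->q0 q3-1->q0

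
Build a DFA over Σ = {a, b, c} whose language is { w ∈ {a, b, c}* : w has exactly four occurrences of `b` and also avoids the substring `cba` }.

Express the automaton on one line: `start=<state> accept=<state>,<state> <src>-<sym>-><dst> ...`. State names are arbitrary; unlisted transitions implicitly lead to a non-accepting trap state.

start=q0 accept=q10,q15,q16 q0-a->q0 q0-b->q1 q0-c->q2 q1-a->q1 q1-b->q3 q1-c->q4 q2-a->q0 q2-b->q5 q2-c->q2 q3-a->q3 q3-b->q6 q3-c->q7 q4-a->q1 q4-b->q8 q4-c->q4 q5-a->q9 q5-b->q3 q5-c->q4 q6-a->q6 q6-b->q10 q6-c->q11 q7-a->q3 q7-b->q12 q7-c->q7 q8-a->q13 q8-b->q6 q8-c->q7 q9-a->q9 q9-b->q13 q9-c->q9 q10-a->q10 q10-b->q14 q10-c->q15 q11-a->q6 q11-b->q16 q11-c->q11 q12-a->q17 q12-b->q10 q12-c->q11 q13-a->q13 q13-b->q17 q13-c->q13 q14-a->q14 q14-b->q14 q14-c->q18 q15-a->q10 q15-b->q19 q15-c->q15 q16-a->q20 q16-b->q14 q16-c->q15 q17-a->q17 q17-b->q20 q17-c->q17 q18-a->q14 q18-b->q19 q18-c->q18 q19-a->q21 q19-b->q14 q19-c->q18 q20-a->q20 q20-b->q21 q20-c->q20 q21-a->q21 q21-b->q21 q21-c->q21

Handle the two conditions separately and then intersect. One (6 states) tracks the count of `b`s, saturating at 5; the other (4 states) tracks partial matches of the forbidden pattern `cba`. Each combined state is a pair, one component from each; accept when both components accept.
          a    b    c  
>  q0     q0   q1   q2 
   q1     q1   q3   q4 
   q2     q0   q5   q2 
   q3     q3   q6   q7 
   q4     q1   q8   q4 
   q5     q9   q3   q4 
   q6     q6  q10  q11 
   q7     q3  q12   q7 
   q8    q13   q6   q7 
   q9     q9  q13   q9 
 * q10   q10  q14  q15 
   q11    q6  q16  q11 
   q12   q17  q10  q11 
   q13   q13  q17  q13 
   q14   q14  q14  q18 
 * q15   q10  q19  q15 
 * q16   q20  q14  q15 
   q17   q17  q20  q17 
   q18   q14  q19  q18 
   q19   q21  q14  q18 
   q20   q20  q21  q20 
   q21   q21  q21  q21 
(> = start, * = accepting)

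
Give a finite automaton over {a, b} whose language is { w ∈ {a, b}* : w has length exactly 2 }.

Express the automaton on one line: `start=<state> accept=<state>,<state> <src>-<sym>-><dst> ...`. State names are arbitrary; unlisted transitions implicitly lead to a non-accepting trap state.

Count input length up to 3: every symbol moves from s0 toward s3, which means 'more than 2' and absorbs. Accept from {s2}.
A 4-state machine:
        a   b  
>  s0   s1  s1 
   s1   s2  s2 
 * s2   s3  s3 
   s3   s3  s3 
(> = start, * = accepting)

start=s0 accept=s2 s0-a->s1 s0-b->s1 s1-a->s2 s1-b->s2 s2-a->s3 s2-b->s3 s3-a->s3 s3-b->s3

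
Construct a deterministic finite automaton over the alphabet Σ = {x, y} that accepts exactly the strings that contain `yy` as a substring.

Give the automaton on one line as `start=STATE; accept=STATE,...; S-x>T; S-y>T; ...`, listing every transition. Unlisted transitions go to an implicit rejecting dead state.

States S0..S1 record the length of the longest prefix of `yy` that matches the current input suffix. Reaching S2 means `yy` has been seen, and we stay there forever. Accept from S2.
3 states suffice.
        x   y  
>  S0   S0  S1 
   S1   S0  S2 
 * S2   S2  S2 
(> = start, * = accepting)

start=S0; accept=S2; S0-x>S0; S0-y>S1; S1-x>S0; S1-y>S2; S2-x>S2; S2-y>S2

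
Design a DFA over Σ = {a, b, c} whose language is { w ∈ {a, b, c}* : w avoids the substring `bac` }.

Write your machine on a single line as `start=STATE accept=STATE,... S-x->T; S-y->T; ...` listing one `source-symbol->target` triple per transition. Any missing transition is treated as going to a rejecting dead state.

This is the complement of 'contains `bac`'. Use the same substring-matching states — S0 through S3 holding how much of `bac` has just been matched — but flip the accepting set: everything except the trap S3 accepts.
        a   b   c  
>* S0   S0  S1  S0 
 * S1   S2  S1  S0 
 * S2   S0  S1  S3 
   S3   S3  S3  S3 
(> = start, * = accepting)

start=S0; accept=S0,S1,S2; S0-a->S0; S0-b->S1; S0-c->S0; S1-a->S2; S1-b->S1; S1-c->S0; S2-a->S0; S2-b->S1; S2-c->S3; S3-a->S3; S3-b->S3; S3-c->S3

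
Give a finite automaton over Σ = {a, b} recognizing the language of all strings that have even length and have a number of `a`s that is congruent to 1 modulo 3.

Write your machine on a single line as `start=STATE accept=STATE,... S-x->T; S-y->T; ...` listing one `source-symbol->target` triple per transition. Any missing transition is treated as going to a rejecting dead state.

Handle the two conditions separately and then intersect. One (2 states) tracks the input length modulo 2; the other (3 states) tracks the count of `a`s modulo 3. Each combined state is a pair, one component from each; accept when both components accept.
A 6-state machine:
        a   b  
>  q0   q1  q2 
   q1   q3  q4 
   q2   q4  q0 
   q3   q2  q5 
 * q4   q5  q1 
   q5   q0  q3 
(> = start, * = accepting)

start=q0; accept=q4; q0-a->q1; q0-b->q2; q1-a->q3; q1-b->q4; q2-a->q4; q2-b->q0; q3-a->q2; q3-b->q5; q4-a->q5; q4-b->q1; q5-a->q0; q5-b->q3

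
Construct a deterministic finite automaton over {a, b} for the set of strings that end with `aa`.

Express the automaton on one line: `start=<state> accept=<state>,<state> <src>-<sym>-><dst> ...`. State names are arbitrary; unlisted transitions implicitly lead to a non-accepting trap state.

start=q0 accept=q2 q0-a->q1 q0-b->q0 q1-a->q2 q1-b->q0 q2-a->q2 q2-b->q0

Let each state record the length of the longest suffix of the input read so far that is also a prefix of `aa`. q1 means the last symbol is `a`; q2 means the last 2 symbols are `aa`. Accept only at q2, where the string currently ends in `aa`.
3 states suffice.
        a   b  
>  q0   q1  q0 
   q1   q2  q0 
 * q2   q2  q0 
(> = start, * = accepting)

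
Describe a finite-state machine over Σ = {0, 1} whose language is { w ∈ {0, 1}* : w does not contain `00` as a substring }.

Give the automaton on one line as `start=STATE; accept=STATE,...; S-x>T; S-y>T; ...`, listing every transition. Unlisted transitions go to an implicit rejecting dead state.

This is the complement of 'contains `00`'. Use the same substring-matching states — q0 through q2 holding how much of `00` has just been matched — but flip the accepting set: everything except the trap q2 accepts.
With 3 states:
        0   1  
>* q0   q1  q0 
 * q1   q2  q0 
   q2   q2  q2 
(> = start, * = accepting)

start=q0; accept=q0,q1; q0-0>q1; q0-1>q0; q1-0>q2; q1-1>q0; q2-0>q2; q2-1>q2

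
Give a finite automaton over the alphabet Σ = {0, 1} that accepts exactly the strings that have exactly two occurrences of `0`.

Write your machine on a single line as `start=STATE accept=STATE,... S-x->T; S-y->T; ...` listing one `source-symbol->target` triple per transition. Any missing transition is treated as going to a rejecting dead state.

start=s0; accept=s2; s0-0->s1; s0-1->s0; s1-0->s2; s1-1->s1; s2-0->s3; s2-1->s2; s3-0->s3; s3-1->s3

Count `0`s, saturating at 3: states s0 through s2 mean 0 through 2 `0`s seen; s3 means more than 2. Each `0` increments (capped at s3); other symbols loop. Accept from {s2}.
4 states suffice.
        0   1  
>  s0   s1  s0 
   s1   s2  s1 
 * s2   s3  s2 
   s3   s3  s3 
(> = start, * = accepting)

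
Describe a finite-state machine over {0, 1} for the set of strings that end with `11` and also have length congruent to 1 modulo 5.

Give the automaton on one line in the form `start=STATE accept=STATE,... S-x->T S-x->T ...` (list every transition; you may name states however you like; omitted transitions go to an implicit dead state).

start=q0 accept=q6 q0-0->q1 q0-1->q1 q1-0->q2 q1-1->q2 q2-0->q3 q2-1->q3 q3-0->q4 q3-1->q4 q4-0->q0 q4-1->q5 q5-0->q1 q5-1->q6 q6-0->q2 q6-1->q2

Run two small machines in parallel and take their product. The first has 3 states tracking how much of the suffix `11` has currently been matched; the second has 5 states tracking the input length modulo 5. A product state is a pair (one from each), accepting exactly when both do. After merging equivalent states the machine shrinks.
        0   1  
>  q0   q1  q1 
   q1   q2  q2 
   q2   q3  q3 
   q3   q4  q4 
   q4   q0  q5 
   q5   q1  q6 
 * q6   q2  q2 
(> = start, * = accepting)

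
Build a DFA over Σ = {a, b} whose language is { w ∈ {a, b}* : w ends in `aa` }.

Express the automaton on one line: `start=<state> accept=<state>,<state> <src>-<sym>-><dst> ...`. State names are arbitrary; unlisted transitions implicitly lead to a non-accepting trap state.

start=q0 accept=q2 q0-a->q1 q0-b->q0 q1-a->q2 q1-b->q0 q2-a->q2 q2-b->q0

Let each state record the length of the longest suffix of the input read so far that is also a prefix of `aa`. q1 means the last symbol is `a`; q2 means the last 2 symbols are `aa`. Accept only at q2, where the string currently ends in `aa`.
3 states suffice.
        a   b  
>  q0   q1  q0 
   q1   q2  q0 
 * q2   q2  q0 
(> = start, * = accepting)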